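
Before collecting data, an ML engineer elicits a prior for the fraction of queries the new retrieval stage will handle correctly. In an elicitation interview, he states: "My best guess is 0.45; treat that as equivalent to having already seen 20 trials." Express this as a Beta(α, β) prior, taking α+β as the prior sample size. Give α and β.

Under the effective-sample-size interpretation, Beta(α, β) has prior mean α/(α+β) and prior sample size α+β.
So α+β = 20 and α/(α+β) = 0.45, giving α = 0.45·20 = 9 and β = 20 − 9 = 11.

α = 9, β = 11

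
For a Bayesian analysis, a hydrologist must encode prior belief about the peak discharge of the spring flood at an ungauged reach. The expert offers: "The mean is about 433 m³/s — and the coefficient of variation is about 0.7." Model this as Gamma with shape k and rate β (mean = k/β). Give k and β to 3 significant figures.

k ≈ 2.04, β ≈ 0.00471

For Gamma(k, rate β): mean = k/β, variance = k/β², so CV = 1/√k.
CV = 0.7, hence k = 1/CV² = 2.04.
Then β = k/mean = 2.04/433 = 0.00471.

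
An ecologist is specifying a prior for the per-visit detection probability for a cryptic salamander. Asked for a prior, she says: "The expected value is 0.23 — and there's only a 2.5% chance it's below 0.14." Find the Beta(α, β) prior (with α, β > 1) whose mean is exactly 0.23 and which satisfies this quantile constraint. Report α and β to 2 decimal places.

With mean 0.23 fixed, write α = 0.23s, β = 0.77s where s = α+β.
Need P(θ < 0.14) = 0.025 under Beta(0.23s, 0.77s). Normal approximation: (q−m)/√(m(1−m)/s) ≈ z_{0.025} = -1.96, so s ≈ 0.23·0.77·(-1.96)²/(0.14−0.23)² = 84.0.
At s = 84.0: P(θ<0.14) ≈ 0.016. Adjusting to match 0.025 gives s ≈ 70.16.
So α = 0.23·70.16 ≈ 16.14, β = 0.77·70.16 ≈ 54.02.

α ≈ 16.14, β ≈ 54.02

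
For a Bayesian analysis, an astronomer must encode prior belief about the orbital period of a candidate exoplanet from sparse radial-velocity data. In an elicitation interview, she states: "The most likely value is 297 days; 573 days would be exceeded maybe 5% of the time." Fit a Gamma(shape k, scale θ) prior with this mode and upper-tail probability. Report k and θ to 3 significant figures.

k ≈ 7.43, θ ≈ 46.2

Gamma(k,θ) with k>1 has mode (k−1)θ, so θ = 297/(k−1).
Need P(X < 573) = 0.95 with θ tied to k this way. Start at k = 2, θ = 297: P(X<573) ≈ 0.575.
Too low — raise k to concentrate. Iterating converges to k ≈ 7.43.
Then θ = 297/(7.43−1) ≈ 46.2.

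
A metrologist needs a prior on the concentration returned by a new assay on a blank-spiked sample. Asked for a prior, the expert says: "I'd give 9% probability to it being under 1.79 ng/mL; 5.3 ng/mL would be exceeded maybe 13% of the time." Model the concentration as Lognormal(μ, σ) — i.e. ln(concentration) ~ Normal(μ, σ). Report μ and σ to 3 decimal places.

μ ≈ 1.172, σ ≈ 0.440

If T ~ Lognormal(μ,σ) then ln T ~ Normal(μ,σ), so the p-quantile of ln T is μ + z_p·σ.
ln(1.79) = 0.5822 and ln(5.3) = 1.668; z_{0.09} = -1.341, z_{0.87} = 1.126.
σ = (1.668 − 0.5822)/(1.126 − (-1.341)) = 0.440.
μ = 0.5822 − (-1.341)·0.440 = 1.172.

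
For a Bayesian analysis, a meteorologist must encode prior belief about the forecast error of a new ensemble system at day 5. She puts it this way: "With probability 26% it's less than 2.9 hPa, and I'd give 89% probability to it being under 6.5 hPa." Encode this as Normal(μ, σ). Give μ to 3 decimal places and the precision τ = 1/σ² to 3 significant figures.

μ = 4.139, τ = 0.27

The p-quantile of Normal(μ,σ) is μ + z_p·σ, with z_{0.26} = -0.6433 and z_{0.89} = 1.227.
Eliminate σ: μ = (z₂·x₁ − z₁·x₂)/(z₂ − z₁) = (1.227·2.9 − (-0.6433)·6.5)/1.87 = 4.139.
Then σ = (x₂ − x₁)/(z₂ − z₁) = (6.5 − 2.9)/1.87 = 1.925.
Precision τ = 1/σ² = 1/1.925² = 0.27.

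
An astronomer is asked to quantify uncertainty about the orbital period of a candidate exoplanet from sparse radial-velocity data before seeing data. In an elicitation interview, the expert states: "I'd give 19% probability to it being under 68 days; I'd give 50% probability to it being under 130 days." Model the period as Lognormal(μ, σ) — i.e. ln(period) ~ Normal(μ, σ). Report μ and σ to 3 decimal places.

If T ~ Lognormal(μ,σ) then ln T ~ Normal(μ,σ), so the p-quantile of ln T is μ + z_p·σ.
ln(68) = 4.22 and ln(130) = 4.868; z_{0.19} = -0.8779, z_{0.5} = 0.
σ = (4.868 − 4.22)/(0 − (-0.8779)) = 0.738.
μ = 4.22 − (-0.8779)·0.738 = 4.868.

μ ≈ 4.868, σ ≈ 0.738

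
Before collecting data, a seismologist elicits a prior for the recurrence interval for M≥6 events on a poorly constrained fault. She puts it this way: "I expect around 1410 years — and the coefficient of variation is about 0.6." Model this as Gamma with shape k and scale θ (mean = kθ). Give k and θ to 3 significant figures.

k ≈ 2.78, θ ≈ 508

For Gamma(k, scale θ): mean = kθ, variance = kθ², so CV = 1/√k.
CV = 0.6, hence k = 1/CV² = 2.78.
Then θ = mean/k = 1410/2.78 = 508.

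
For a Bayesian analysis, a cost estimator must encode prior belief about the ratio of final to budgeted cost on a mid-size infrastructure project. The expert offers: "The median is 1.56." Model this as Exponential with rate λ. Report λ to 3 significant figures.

Exponential median = ln 2 / λ, so λ = ln 2 / 1.56 = 0.444.

λ ≈ 0.444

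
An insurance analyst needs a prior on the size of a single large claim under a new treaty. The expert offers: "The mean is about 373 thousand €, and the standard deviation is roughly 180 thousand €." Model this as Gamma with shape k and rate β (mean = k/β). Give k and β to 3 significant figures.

k ≈ 4.29, β ≈ 0.0115

For Gamma(k, rate β): mean = k/β, variance = k/β², so CV = 1/√k.
CV = SD/mean = 180/373 = 0.4826, hence k = 1/CV² = 4.29.
Then β = k/mean = 4.29/373 = 0.0115.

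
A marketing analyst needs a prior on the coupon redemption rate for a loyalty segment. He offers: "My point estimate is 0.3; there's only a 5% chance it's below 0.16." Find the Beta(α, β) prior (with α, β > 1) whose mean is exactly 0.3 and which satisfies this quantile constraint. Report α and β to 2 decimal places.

With mean 0.3 fixed, write α = 0.3s, β = 0.7s where s = α+β.
Need P(θ < 0.16) = 0.05 under Beta(0.3s, 0.7s). Normal approximation: (q−m)/√(m(1−m)/s) ≈ z_{0.05} = -1.64, so s ≈ 0.3·0.7·(-1.64)²/(0.16−0.3)² = 29.0.
At s = 29.0: P(θ<0.16) ≈ 0.035. Adjusting to match 0.05 gives s ≈ 24.34.
So α = 0.3·24.34 ≈ 7.30, β = 0.7·24.34 ≈ 17.04.

α ≈ 7.30, β ≈ 17.04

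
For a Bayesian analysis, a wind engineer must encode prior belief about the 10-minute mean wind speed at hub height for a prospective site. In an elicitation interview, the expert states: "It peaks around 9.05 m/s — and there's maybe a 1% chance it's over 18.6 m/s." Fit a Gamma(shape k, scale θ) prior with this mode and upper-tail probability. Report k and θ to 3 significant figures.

k ≈ 10.4, θ ≈ 0.961

Gamma(k,θ) with k>1 has mode (k−1)θ, so θ = 9.05/(k−1).
Need P(X < 18.6) = 0.99 with θ tied to k this way. Start at k = 2, θ = 9.05: P(X<18.6) ≈ 0.609.
Too low — raise k to concentrate. Iterating converges to k ≈ 10.4.
Then θ = 9.05/(10.4−1) ≈ 0.961.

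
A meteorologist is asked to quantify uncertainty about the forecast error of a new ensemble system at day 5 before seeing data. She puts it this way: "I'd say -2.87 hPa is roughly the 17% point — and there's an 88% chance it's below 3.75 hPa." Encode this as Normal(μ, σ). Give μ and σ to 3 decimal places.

The p-quantile of Normal(μ,σ) is μ + z_p·σ, with z_{0.17} = -0.9542 and z_{0.88} = 1.175.
Eliminate σ: μ = (z₂·x₁ − z₁·x₂)/(z₂ − z₁) = (1.175·-2.87 − (-0.9542)·3.75)/2.129 = 0.097.
Then σ = (x₂ − x₁)/(z₂ − z₁) = (3.75 − -2.87)/2.129 = 3.109.

μ = 0.097, σ = 3.109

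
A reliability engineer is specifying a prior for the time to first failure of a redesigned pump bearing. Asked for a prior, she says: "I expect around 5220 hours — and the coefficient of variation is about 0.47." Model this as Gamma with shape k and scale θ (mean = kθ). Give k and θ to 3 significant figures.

k ≈ 4.53, θ ≈ 1150

For Gamma(k, scale θ): mean = kθ, variance = kθ², so CV = 1/√k.
CV = 0.47, hence k = 1/CV² = 4.53.
Then θ = mean/k = 5220/4.53 = 1150.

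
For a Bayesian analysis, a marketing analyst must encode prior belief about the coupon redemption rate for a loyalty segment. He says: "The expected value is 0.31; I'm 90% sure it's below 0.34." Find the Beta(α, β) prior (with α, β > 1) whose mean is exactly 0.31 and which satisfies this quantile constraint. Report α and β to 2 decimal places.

α ≈ 122.53, β ≈ 272.72

With mean 0.31 fixed, write α = 0.31s, β = 0.69s where s = α+β.
Need P(θ < 0.34) = 0.9 under Beta(0.31s, 0.69s). Normal approximation: (q−m)/√(m(1−m)/s) ≈ z_{0.9} = 1.28, so s ≈ 0.31·0.69·(1.28)²/(0.34−0.31)² = 390.3.
At s = 390.3: P(θ<0.34) ≈ 0.899. Adjusting to match 0.9 gives s ≈ 395.25.
So α = 0.31·395.25 ≈ 122.53, β = 0.69·395.25 ≈ 272.72.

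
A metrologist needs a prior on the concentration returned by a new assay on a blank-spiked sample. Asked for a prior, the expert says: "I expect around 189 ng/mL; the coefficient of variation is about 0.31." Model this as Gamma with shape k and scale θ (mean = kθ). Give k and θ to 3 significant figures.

For Gamma(k, scale θ): mean = kθ, variance = kθ², so CV = 1/√k.
CV = 0.31, hence k = 1/CV² = 10.4.
Then θ = mean/k = 189/10.4 = 18.2.

k ≈ 10.4, θ ≈ 18.2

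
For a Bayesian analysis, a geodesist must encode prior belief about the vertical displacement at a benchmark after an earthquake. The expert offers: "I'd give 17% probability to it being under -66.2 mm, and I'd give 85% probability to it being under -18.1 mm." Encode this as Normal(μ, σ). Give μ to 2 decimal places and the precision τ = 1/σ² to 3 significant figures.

μ = -43.14, τ = 0.00171

The p-quantile of Normal(μ,σ) is μ + z_p·σ, with z_{0.17} = -0.9542 and z_{0.85} = 1.036.
Eliminate σ: μ = (z₂·x₁ − z₁·x₂)/(z₂ − z₁) = (1.036·-66.2 − (-0.9542)·-18.1)/1.991 = -43.14.
Then σ = (x₂ − x₁)/(z₂ − z₁) = (-18.1 − -66.2)/1.991 = 24.16.
Precision τ = 1/σ² = 1/24.16² = 0.00171.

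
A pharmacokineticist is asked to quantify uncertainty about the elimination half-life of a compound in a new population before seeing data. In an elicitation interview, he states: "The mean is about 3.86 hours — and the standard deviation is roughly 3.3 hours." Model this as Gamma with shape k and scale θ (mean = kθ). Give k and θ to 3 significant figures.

k ≈ 1.37, θ ≈ 2.82

For Gamma(k, scale θ): mean = kθ, variance = kθ², so CV = 1/√k.
CV = SD/mean = 3.3/3.86 = 0.8549, hence k = 1/CV² = 1.37.
Then θ = mean/k = 3.86/1.37 = 2.82.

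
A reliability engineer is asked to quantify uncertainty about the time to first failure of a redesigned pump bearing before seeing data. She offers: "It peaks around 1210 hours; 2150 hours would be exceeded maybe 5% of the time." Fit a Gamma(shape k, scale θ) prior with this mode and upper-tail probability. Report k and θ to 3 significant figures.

k ≈ 9.44, θ ≈ 143

Gamma(k,θ) with k>1 has mode (k−1)θ, so θ = 1210/(k−1).
Need P(X < 2150) = 0.95 with θ tied to k this way. Start at k = 2, θ = 1210: P(X<2150) ≈ 0.530.
Too low — raise k to concentrate. Iterating converges to k ≈ 9.44.
Then θ = 1210/(9.44−1) ≈ 143.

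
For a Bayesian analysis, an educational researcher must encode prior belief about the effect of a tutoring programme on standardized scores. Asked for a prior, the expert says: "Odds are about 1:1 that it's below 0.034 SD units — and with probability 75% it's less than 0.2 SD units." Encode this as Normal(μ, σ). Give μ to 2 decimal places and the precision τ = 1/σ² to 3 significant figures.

μ = 0.03, τ = 16.5

For Normal(μ,σ), the p-quantile is μ + z_p·σ. Here z_{0.5} = 0, z_{0.75} = 0.6745.
So 0.034 = μ + 0σ and 0.2 = μ + 0.6745σ.
Subtracting: σ = (0.2 − 0.034)/(0.6745 − (0)) = 0.25.
Then μ = 0.034 − (0)·0.25 = 0.03.
Precision τ = 1/σ² = 1/0.2461² = 16.5.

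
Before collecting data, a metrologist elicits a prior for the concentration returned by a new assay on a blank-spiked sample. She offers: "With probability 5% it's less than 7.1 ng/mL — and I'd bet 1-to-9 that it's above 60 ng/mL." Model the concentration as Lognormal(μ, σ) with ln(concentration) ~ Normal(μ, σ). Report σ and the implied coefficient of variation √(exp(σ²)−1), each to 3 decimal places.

σ ≈ 0.729, CV ≈ 0.838

If T ~ Lognormal(μ,σ) then ln T ~ Normal(μ,σ), so the p-quantile of ln T is μ + z_p·σ.
ln(7.1) = 1.96 and ln(60) = 4.094; z_{0.05} = -1.645, z_{0.9} = 1.282.
σ = (4.094 − 1.96)/(1.282 − (-1.645)) = 0.729.
μ = 1.96 − (-1.645)·0.729 = 3.160.
CV = √(exp(σ²)−1) = √(exp(0.5319)−1) = 0.838.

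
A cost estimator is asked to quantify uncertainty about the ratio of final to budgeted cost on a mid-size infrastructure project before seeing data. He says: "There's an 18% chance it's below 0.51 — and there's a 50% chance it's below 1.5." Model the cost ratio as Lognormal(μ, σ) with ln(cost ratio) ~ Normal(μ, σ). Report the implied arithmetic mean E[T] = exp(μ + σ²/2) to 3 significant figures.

If T ~ Lognormal(μ,σ) then ln T ~ Normal(μ,σ), so the p-quantile of ln T is μ + z_p·σ.
ln(0.51) = -0.6733 and ln(1.5) = 0.4055; z_{0.18} = -0.9154, z_{0.5} = 0.
σ = (0.4055 − -0.6733)/(0 − (-0.9154)) = 1.179.
μ = -0.6733 − (-0.9154)·1.179 = 0.405.
E[T] = exp(μ + σ²/2) = exp(0.405 + 0.6945) = 3.

E[T] ≈ 3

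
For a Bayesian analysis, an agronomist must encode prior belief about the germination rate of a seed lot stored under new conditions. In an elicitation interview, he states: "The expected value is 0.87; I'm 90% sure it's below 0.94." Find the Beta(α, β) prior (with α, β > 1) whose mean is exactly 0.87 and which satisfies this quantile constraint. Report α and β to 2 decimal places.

With mean 0.87 fixed, write α = 0.87s, β = 0.13s where s = α+β.
Need P(θ < 0.94) = 0.9 under Beta(0.87s, 0.13s). Normal approximation: (q−m)/√(m(1−m)/s) ≈ z_{0.9} = 1.28, so s ≈ 0.87·0.13·(1.28)²/(0.94−0.87)² = 37.9.
At s = 37.9: P(θ<0.94) ≈ 0.927. Adjusting to match 0.9 gives s ≈ 30.86.
So α = 0.87·30.86 ≈ 26.85, β = 0.13·30.86 ≈ 4.01.

α ≈ 26.85, β ≈ 4.01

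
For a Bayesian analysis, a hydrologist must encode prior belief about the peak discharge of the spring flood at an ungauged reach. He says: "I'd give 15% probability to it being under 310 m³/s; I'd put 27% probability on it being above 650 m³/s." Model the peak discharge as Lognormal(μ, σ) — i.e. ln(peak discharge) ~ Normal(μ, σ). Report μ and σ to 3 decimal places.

If T ~ Lognormal(μ,σ) then ln T ~ Normal(μ,σ), so the p-quantile of ln T is μ + z_p·σ.
ln(310) = 5.737 and ln(650) = 6.477; z_{0.15} = -1.036, z_{0.73} = 0.6128.
σ = (6.477 − 5.737)/(0.6128 − (-1.036)) = 0.449.
μ = 5.737 − (-1.036)·0.449 = 6.202.

μ ≈ 6.202, σ ≈ 0.449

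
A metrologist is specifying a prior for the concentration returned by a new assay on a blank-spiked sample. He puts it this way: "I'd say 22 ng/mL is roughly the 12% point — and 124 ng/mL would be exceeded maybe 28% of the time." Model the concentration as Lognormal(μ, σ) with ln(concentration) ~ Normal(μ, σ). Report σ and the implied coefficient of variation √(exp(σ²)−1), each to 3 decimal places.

If T ~ Lognormal(μ,σ) then ln T ~ Normal(μ,σ), so the p-quantile of ln T is μ + z_p·σ.
ln(22) = 3.091 and ln(124) = 4.82; z_{0.12} = -1.175, z_{0.72} = 0.5828.
σ = (4.82 − 3.091)/(0.5828 − (-1.175)) = 0.984.
μ = 3.091 − (-1.175)·0.984 = 4.247.
CV = √(exp(σ²)−1) = √(exp(0.9677)−1) = 1.277.

σ ≈ 0.984, CV ≈ 1.277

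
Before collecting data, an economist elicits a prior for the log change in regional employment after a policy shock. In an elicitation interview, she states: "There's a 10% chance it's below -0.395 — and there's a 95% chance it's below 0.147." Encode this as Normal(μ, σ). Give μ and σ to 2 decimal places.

The p-quantile of Normal(μ,σ) is μ + z_p·σ, with z_{0.1} = -1.282 and z_{0.95} = 1.645.
Eliminate σ: μ = (z₂·x₁ − z₁·x₂)/(z₂ − z₁) = (1.645·-0.395 − (-1.282)·0.147)/2.926 = -0.16.
Then σ = (x₂ − x₁)/(z₂ − z₁) = (0.147 − -0.395)/2.926 = 0.19.

μ = -0.16, σ = 0.19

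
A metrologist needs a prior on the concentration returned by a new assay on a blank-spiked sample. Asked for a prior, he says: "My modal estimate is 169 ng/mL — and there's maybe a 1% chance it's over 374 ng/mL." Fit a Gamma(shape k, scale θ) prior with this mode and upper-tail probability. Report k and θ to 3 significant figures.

Gamma(k,θ) with k>1 has mode (k−1)θ, so θ = 169/(k−1).
Need P(X < 374) = 0.99 with θ tied to k this way. Start at k = 2, θ = 169: P(X<374) ≈ 0.649.
Too low — raise k to concentrate. Iterating converges to k ≈ 8.63.
Then θ = 169/(8.63−1) ≈ 22.1.

k ≈ 8.63, θ ≈ 22.1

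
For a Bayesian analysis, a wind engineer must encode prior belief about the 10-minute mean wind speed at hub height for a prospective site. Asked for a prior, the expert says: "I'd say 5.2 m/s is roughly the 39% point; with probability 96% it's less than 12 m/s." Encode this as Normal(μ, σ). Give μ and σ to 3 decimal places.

μ = 6.136, σ = 3.350

For Normal(μ,σ), the p-quantile is μ + z_p·σ. Here z_{0.39} = -0.2793, z_{0.96} = 1.751.
So 5.2 = μ − 0.2793σ and 12 = μ + 1.751σ.
Subtracting: σ = (12 − 5.2)/(1.751 − (-0.2793)) = 3.350.
Then μ = 5.2 − (-0.2793)·3.350 = 6.136.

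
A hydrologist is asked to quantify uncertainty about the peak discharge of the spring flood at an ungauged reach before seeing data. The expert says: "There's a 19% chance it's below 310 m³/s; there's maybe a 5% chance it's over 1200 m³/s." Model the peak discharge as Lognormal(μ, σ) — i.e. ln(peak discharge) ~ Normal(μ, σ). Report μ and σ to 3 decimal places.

μ ≈ 6.208, σ ≈ 0.537

If T ~ Lognormal(μ,σ) then ln T ~ Normal(μ,σ), so the p-quantile of ln T is μ + z_p·σ.
ln(310) = 5.737 and ln(1200) = 7.09; z_{0.19} = -0.8779, z_{0.95} = 1.645.
σ = (7.09 − 5.737)/(1.645 − (-0.8779)) = 0.537.
μ = 5.737 − (-0.8779)·0.537 = 6.208.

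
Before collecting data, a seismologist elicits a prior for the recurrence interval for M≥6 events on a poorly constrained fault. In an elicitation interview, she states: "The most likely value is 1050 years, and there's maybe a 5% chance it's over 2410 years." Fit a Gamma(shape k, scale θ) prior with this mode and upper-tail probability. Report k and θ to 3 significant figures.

k ≈ 4.97, θ ≈ 264

Gamma(k,θ) with k>1 has mode (k−1)θ, so θ = 1050/(k−1).
Need P(X < 2410) = 0.95 with θ tied to k this way. Start at k = 2, θ = 1050: P(X<2410) ≈ 0.668.
Too low — raise k to concentrate. Iterating converges to k ≈ 4.97.
Then θ = 1050/(4.97−1) ≈ 264.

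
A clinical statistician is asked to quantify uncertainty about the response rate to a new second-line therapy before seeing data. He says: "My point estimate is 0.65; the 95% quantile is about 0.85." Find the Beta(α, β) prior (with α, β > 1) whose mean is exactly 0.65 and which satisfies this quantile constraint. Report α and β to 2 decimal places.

α ≈ 8.05, β ≈ 4.33

With mean 0.65 fixed, write α = 0.65s, β = 0.35s where s = α+β.
Need P(θ < 0.85) = 0.95 under Beta(0.65s, 0.35s). Normal approximation: (q−m)/√(m(1−m)/s) ≈ z_{0.95} = 1.64, so s ≈ 0.65·0.35·(1.64)²/(0.85−0.65)² = 15.4.
At s = 15.4: P(θ<0.85) ≈ 0.968. Adjusting to match 0.95 gives s ≈ 12.38.
So α = 0.65·12.38 ≈ 8.05, β = 0.35·12.38 ≈ 4.33.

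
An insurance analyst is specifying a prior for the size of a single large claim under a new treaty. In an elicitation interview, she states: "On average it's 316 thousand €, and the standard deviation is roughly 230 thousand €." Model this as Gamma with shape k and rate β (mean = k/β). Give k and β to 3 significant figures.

For Gamma(k, rate β): mean = k/β, variance = k/β², so CV = 1/√k.
CV = SD/mean = 230/316 = 0.7278, hence k = 1/CV² = 1.89.
Then β = k/mean = 1.89/316 = 0.00597.

k ≈ 1.89, β ≈ 0.00597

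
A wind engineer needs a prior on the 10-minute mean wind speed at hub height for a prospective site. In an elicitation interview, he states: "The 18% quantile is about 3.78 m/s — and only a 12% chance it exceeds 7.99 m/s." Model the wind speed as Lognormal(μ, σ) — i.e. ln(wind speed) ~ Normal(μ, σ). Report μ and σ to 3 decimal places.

μ ≈ 1.657, σ ≈ 0.358

If T ~ Lognormal(μ,σ) then ln T ~ Normal(μ,σ), so the p-quantile of ln T is μ + z_p·σ.
ln(3.78) = 1.33 and ln(7.99) = 2.078; z_{0.18} = -0.9154, z_{0.88} = 1.175.
σ = (2.078 − 1.33)/(1.175 − (-0.9154)) = 0.358.
μ = 1.33 − (-0.9154)·0.358 = 1.657.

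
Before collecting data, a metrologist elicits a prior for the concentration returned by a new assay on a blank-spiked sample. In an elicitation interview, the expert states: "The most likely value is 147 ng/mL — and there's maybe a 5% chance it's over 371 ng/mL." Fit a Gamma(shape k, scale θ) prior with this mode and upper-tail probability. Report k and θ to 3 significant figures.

k ≈ 4.17, θ ≈ 46.4

Gamma(k,θ) with k>1 has mode (k−1)θ, so θ = 147/(k−1).
Need P(X < 371) = 0.95 with θ tied to k this way. Start at k = 2, θ = 147: P(X<371) ≈ 0.718.
Too low — raise k to concentrate. Iterating converges to k ≈ 4.17.
Then θ = 147/(4.17−1) ≈ 46.4.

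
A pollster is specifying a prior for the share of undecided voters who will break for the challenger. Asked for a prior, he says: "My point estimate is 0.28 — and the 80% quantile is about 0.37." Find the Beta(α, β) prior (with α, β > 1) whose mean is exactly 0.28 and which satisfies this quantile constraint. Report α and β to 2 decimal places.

α ≈ 4.63, β ≈ 11.89

With mean 0.28 fixed, write α = 0.28s, β = 0.72s where s = α+β.
Need P(θ < 0.37) = 0.8 under Beta(0.28s, 0.72s). Normal approximation: (q−m)/√(m(1−m)/s) ≈ z_{0.8} = 0.842, so s ≈ 0.28·0.72·(0.842)²/(0.37−0.28)² = 17.6.
At s = 17.6: P(θ<0.37) ≈ 0.806. Adjusting to match 0.8 gives s ≈ 16.52.
So α = 0.28·16.52 ≈ 4.63, β = 0.72·16.52 ≈ 11.89.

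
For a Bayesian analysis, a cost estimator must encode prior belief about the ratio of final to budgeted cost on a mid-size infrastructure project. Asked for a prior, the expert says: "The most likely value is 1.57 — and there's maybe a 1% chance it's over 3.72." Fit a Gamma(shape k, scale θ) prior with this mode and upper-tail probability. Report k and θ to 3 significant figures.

Gamma(k,θ) with k>1 has mode (k−1)θ, so θ = 1.57/(k−1).
Need P(X < 3.72) = 0.99 with θ tied to k this way. Start at k = 2, θ = 1.57: P(X<3.72) ≈ 0.685.
Too low — raise k to concentrate. Iterating converges to k ≈ 7.38.
Then θ = 1.57/(7.38−1) ≈ 0.246.

k ≈ 7.38, θ ≈ 0.246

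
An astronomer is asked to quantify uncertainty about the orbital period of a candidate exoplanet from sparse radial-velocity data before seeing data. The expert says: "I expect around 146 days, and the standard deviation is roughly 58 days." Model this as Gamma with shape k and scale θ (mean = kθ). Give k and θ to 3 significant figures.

k ≈ 6.34, θ ≈ 23

For Gamma(k, scale θ): mean = kθ, variance = kθ², so CV = 1/√k.
CV = SD/mean = 58/146 = 0.3973, hence k = 1/CV² = 6.34.
Then θ = mean/k = 146/6.34 = 23.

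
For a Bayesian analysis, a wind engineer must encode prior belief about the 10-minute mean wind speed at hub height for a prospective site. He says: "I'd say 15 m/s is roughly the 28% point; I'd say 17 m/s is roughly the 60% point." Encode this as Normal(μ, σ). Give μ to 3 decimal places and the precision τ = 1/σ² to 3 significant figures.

The p-quantile of Normal(μ,σ) is μ + z_p·σ, with z_{0.28} = -0.5828 and z_{0.6} = 0.2533.
Eliminate σ: μ = (z₂·x₁ − z₁·x₂)/(z₂ − z₁) = (0.2533·15 − (-0.5828)·17)/0.8362 = 16.394.
Then σ = (x₂ − x₁)/(z₂ − z₁) = (17 − 15)/0.8362 = 2.392.
Precision τ = 1/σ² = 1/2.392² = 0.175.

μ = 16.394, τ = 0.175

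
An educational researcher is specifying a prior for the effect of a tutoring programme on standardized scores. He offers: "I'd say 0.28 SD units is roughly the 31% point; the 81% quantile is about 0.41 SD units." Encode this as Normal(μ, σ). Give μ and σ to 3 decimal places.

μ = 0.327, σ = 0.095

The p-quantile of Normal(μ,σ) is μ + z_p·σ, with z_{0.31} = -0.4959 and z_{0.81} = 0.8779.
Eliminate σ: μ = (z₂·x₁ − z₁·x₂)/(z₂ − z₁) = (0.8779·0.28 − (-0.4959)·0.41)/1.374 = 0.327.
Then σ = (x₂ − x₁)/(z₂ − z₁) = (0.41 − 0.28)/1.374 = 0.095.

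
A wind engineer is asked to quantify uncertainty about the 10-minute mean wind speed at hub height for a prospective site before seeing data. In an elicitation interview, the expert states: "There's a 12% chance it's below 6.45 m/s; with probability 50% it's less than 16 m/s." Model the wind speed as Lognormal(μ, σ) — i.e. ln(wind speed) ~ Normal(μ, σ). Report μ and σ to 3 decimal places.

If T ~ Lognormal(μ,σ) then ln T ~ Normal(μ,σ), so the p-quantile of ln T is μ + z_p·σ.
ln(6.45) = 1.864 and ln(16) = 2.773; z_{0.12} = -1.175, z_{0.5} = 0.
σ = (2.773 − 1.864)/(0 − (-1.175)) = 0.773.
μ = 1.864 − (-1.175)·0.773 = 2.773.

μ ≈ 2.773, σ ≈ 0.773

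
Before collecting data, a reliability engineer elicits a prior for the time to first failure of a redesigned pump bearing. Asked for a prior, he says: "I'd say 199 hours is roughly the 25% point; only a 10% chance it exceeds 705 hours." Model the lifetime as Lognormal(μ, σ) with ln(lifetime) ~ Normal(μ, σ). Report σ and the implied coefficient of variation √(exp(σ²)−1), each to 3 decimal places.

σ ≈ 0.647, CV ≈ 0.721

If T ~ Lognormal(μ,σ) then ln T ~ Normal(μ,σ), so the p-quantile of ln T is μ + z_p·σ.
ln(199) = 5.293 and ln(705) = 6.558; z_{0.25} = -0.6745, z_{0.9} = 1.282.
σ = (6.558 − 5.293)/(1.282 − (-0.6745)) = 0.647.
μ = 5.293 − (-0.6745)·0.647 = 5.729.
CV = √(exp(σ²)−1) = √(exp(0.4182)−1) = 0.721.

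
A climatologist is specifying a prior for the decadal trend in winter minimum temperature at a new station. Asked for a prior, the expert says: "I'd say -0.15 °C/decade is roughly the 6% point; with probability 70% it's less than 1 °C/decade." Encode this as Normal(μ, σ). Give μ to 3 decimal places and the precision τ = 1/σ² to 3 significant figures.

μ = 0.710, τ = 3.27

For Normal(μ,σ), the p-quantile is μ + z_p·σ. Here z_{0.06} = -1.555, z_{0.7} = 0.5244.
So -0.15 = μ − 1.555σ and 1 = μ + 0.5244σ.
Subtracting: σ = (1 − -0.15)/(0.5244 − (-1.555)) = 0.553.
Then μ = -0.15 − (-1.555)·0.553 = 0.710.
Precision τ = 1/σ² = 1/0.5531² = 3.27.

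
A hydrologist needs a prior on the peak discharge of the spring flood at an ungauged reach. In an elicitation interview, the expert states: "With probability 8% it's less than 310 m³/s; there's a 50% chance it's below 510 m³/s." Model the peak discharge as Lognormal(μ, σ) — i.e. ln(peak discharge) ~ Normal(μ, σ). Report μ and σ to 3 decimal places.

μ ≈ 6.234, σ ≈ 0.354

If T ~ Lognormal(μ,σ) then ln T ~ Normal(μ,σ), so the p-quantile of ln T is μ + z_p·σ.
ln(310) = 5.737 and ln(510) = 6.234; z_{0.08} = -1.405, z_{0.5} = 0.
σ = (6.234 − 5.737)/(0 − (-1.405)) = 0.354.
μ = 5.737 − (-1.405)·0.354 = 6.234.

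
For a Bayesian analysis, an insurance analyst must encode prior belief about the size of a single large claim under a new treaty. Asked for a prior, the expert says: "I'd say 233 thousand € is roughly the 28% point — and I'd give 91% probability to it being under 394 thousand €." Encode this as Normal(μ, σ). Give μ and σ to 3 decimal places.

The p-quantile of Normal(μ,σ) is μ + z_p·σ, with z_{0.28} = -0.5828 and z_{0.91} = 1.341.
Eliminate σ: μ = (z₂·x₁ − z₁·x₂)/(z₂ − z₁) = (1.341·233 − (-0.5828)·394)/1.924 = 281.782.
Then σ = (x₂ − x₁)/(z₂ − z₁) = (394 − 233)/1.924 = 83.697.

μ = 281.782, σ = 83.697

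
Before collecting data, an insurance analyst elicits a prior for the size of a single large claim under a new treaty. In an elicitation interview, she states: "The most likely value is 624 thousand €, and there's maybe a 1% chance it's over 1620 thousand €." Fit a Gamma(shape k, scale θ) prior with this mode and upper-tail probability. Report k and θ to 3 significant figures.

Gamma(k,θ) with k>1 has mode (k−1)θ, so θ = 624/(k−1).
Need P(X < 1620) = 0.99 with θ tied to k this way. Start at k = 2, θ = 624: P(X<1620) ≈ 0.732.
Too low — raise k to concentrate. Iterating converges to k ≈ 6.11.
Then θ = 624/(6.11−1) ≈ 122.

k ≈ 6.11, θ ≈ 122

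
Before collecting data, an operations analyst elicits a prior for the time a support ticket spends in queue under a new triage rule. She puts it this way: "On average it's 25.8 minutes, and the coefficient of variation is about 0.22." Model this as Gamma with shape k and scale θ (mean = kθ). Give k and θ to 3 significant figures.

For Gamma(k, scale θ): mean = kθ, variance = kθ², so CV = 1/√k.
CV = 0.22, hence k = 1/CV² = 20.7.
Then θ = mean/k = 25.8/20.7 = 1.25.

k ≈ 20.7, θ ≈ 1.25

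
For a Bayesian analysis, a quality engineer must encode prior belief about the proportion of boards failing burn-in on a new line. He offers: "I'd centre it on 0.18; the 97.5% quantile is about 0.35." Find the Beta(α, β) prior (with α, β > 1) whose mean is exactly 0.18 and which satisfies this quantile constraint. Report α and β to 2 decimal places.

With mean 0.18 fixed, write α = 0.18s, β = 0.82s where s = α+β.
Need P(θ < 0.35) = 0.975 under Beta(0.18s, 0.82s). Normal approximation: (q−m)/√(m(1−m)/s) ≈ z_{0.975} = 1.96, so s ≈ 0.18·0.82·(1.96)²/(0.35−0.18)² = 19.6.
At s = 19.6: P(θ<0.35) ≈ 0.961. Adjusting to match 0.975 gives s ≈ 24.75.
So α = 0.18·24.75 ≈ 4.46, β = 0.82·24.75 ≈ 20.30.

α ≈ 4.46, β ≈ 20.30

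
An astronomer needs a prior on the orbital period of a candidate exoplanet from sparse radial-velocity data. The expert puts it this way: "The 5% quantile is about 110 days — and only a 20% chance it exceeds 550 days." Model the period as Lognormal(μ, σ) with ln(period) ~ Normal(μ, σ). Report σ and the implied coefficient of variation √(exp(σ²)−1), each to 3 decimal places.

σ ≈ 0.647, CV ≈ 0.721

If T ~ Lognormal(μ,σ) then ln T ~ Normal(μ,σ), so the p-quantile of ln T is μ + z_p·σ.
ln(110) = 4.7 and ln(550) = 6.31; z_{0.05} = -1.645, z_{0.8} = 0.8416.
σ = (6.31 − 4.7)/(0.8416 − (-1.645)) = 0.647.
μ = 4.7 − (-1.645)·0.647 = 5.765.
CV = √(exp(σ²)−1) = √(exp(0.4190)−1) = 0.721.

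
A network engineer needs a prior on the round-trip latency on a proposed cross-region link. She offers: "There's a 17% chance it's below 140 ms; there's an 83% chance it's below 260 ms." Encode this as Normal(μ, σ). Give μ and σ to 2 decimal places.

For Normal(μ,σ), the p-quantile is μ + z_p·σ. Here z_{0.17} = -0.9542, z_{0.83} = 0.9542.
So 140 = μ − 0.9542σ and 260 = μ + 0.9542σ.
Subtracting: σ = (260 − 140)/(0.9542 − (-0.9542)) = 62.88.
Then μ = 140 − (-0.9542)·62.88 = 200.00.

μ = 200.00, σ = 62.88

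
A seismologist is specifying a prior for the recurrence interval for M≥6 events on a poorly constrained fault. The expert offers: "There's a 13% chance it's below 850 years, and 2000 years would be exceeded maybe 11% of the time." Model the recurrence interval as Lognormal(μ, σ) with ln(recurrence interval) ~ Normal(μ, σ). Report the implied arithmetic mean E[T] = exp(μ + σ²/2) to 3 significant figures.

If T ~ Lognormal(μ,σ) then ln T ~ Normal(μ,σ), so the p-quantile of ln T is μ + z_p·σ.
ln(850) = 6.745 and ln(2000) = 7.601; z_{0.13} = -1.126, z_{0.89} = 1.227.
σ = (7.601 − 6.745)/(1.227 − (-1.126)) = 0.364.
μ = 6.745 − (-1.126)·0.364 = 7.155.
E[T] = exp(μ + σ²/2) = exp(7.155 + 0.0661) = 1370 years.

E[T] ≈ 1370 years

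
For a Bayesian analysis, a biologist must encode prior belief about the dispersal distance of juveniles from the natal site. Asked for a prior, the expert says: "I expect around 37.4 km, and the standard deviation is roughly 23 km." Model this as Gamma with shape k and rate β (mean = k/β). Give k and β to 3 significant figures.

For Gamma(k, rate β): mean = k/β, variance = k/β², so CV = 1/√k.
CV = SD/mean = 23/37.4 = 0.615, hence k = 1/CV² = 2.64.
Then β = k/mean = 2.64/37.4 = 0.0707.

k ≈ 2.64, β ≈ 0.0707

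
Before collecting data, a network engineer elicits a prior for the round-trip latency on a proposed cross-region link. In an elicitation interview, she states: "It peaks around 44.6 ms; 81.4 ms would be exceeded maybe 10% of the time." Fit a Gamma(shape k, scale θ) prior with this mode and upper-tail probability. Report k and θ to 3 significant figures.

Gamma(k,θ) with k>1 has mode (k−1)θ, so θ = 44.6/(k−1).
Need P(X < 81.4) = 0.9 with θ tied to k this way. Start at k = 2, θ = 44.6: P(X<81.4) ≈ 0.545.
Too low — raise k to concentrate. Iterating converges to k ≈ 6.27.
Then θ = 44.6/(6.27−1) ≈ 8.47.

k ≈ 6.27, θ ≈ 8.47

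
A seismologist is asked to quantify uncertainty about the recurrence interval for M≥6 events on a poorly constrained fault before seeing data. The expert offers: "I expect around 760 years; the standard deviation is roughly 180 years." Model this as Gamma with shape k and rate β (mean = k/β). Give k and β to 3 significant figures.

For Gamma(k, rate β): mean = k/β, variance = k/β², so CV = 1/√k.
CV = SD/mean = 180/760 = 0.2368, hence k = 1/CV² = 17.8.
Then β = k/mean = 17.8/760 = 0.0235.

k ≈ 17.8, β ≈ 0.0235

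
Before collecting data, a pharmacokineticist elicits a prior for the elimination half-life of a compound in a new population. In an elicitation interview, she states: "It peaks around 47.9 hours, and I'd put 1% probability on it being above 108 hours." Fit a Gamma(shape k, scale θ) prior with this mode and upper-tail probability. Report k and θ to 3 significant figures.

Gamma(k,θ) with k>1 has mode (k−1)θ, so θ = 47.9/(k−1).
Need P(X < 108) = 0.99 with θ tied to k this way. Start at k = 2, θ = 47.9: P(X<108) ≈ 0.659.
Too low — raise k to concentrate. Iterating converges to k ≈ 8.26.
Then θ = 47.9/(8.26−1) ≈ 6.6.

k ≈ 8.26, θ ≈ 6.6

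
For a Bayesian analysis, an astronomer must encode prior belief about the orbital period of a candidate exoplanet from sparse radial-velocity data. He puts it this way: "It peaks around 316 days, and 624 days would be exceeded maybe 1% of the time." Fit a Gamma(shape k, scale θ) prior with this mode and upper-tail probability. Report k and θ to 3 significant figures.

Gamma(k,θ) with k>1 has mode (k−1)θ, so θ = 316/(k−1).
Need P(X < 624) = 0.99 with θ tied to k this way. Start at k = 2, θ = 316: P(X<624) ≈ 0.587.
Too low — raise k to concentrate. Iterating converges to k ≈ 11.6.
Then θ = 316/(11.6−1) ≈ 29.7.

k ≈ 11.6, θ ≈ 29.7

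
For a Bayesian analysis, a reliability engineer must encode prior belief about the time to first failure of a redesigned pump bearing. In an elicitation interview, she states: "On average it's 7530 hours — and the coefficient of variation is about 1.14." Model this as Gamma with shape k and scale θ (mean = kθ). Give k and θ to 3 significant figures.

k ≈ 0.769, θ ≈ 9790

For Gamma(k, scale θ): mean = kθ, variance = kθ², so CV = 1/√k.
CV = 1.14, hence k = 1/CV² = 0.769.
Then θ = mean/k = 7530/0.769 = 9790.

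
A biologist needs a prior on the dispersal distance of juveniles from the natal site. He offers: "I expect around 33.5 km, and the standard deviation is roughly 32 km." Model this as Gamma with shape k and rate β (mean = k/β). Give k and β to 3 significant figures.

k ≈ 1.1, β ≈ 0.0327

For Gamma(k, rate β): mean = k/β, variance = k/β², so CV = 1/√k.
CV = SD/mean = 32/33.5 = 0.9552, hence k = 1/CV² = 1.1.
Then β = k/mean = 1.1/33.5 = 0.0327.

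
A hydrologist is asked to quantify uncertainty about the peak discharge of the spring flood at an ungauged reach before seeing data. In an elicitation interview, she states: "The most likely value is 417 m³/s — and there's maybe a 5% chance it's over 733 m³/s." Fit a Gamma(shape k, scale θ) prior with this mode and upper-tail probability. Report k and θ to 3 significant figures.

Gamma(k,θ) with k>1 has mode (k−1)θ, so θ = 417/(k−1).
Need P(X < 733) = 0.95 with θ tied to k this way. Start at k = 2, θ = 417: P(X<733) ≈ 0.524.
Too low — raise k to concentrate. Iterating converges to k ≈ 9.77.
Then θ = 417/(9.77−1) ≈ 47.6.

k ≈ 9.77, θ ≈ 47.6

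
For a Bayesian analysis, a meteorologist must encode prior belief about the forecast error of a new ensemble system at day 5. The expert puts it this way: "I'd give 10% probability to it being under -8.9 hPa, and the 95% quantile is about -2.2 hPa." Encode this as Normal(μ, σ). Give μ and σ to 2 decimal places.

The p-quantile of Normal(μ,σ) is μ + z_p·σ, with z_{0.1} = -1.282 and z_{0.95} = 1.645.
Eliminate σ: μ = (z₂·x₁ − z₁·x₂)/(z₂ − z₁) = (1.645·-8.9 − (-1.282)·-2.2)/2.926 = -5.97.
Then σ = (x₂ − x₁)/(z₂ − z₁) = (-2.2 − -8.9)/2.926 = 2.29.

μ = -5.97, σ = 2.29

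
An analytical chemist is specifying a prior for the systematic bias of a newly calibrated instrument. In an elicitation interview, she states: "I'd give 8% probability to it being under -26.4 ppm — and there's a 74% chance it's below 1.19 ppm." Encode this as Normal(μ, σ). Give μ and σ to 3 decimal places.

The p-quantile of Normal(μ,σ) is μ + z_p·σ, with z_{0.08} = -1.405 and z_{0.74} = 0.6433.
Eliminate σ: μ = (z₂·x₁ − z₁·x₂)/(z₂ − z₁) = (0.6433·-26.4 − (-1.405)·1.19)/2.048 = -7.475.
Then σ = (x₂ − x₁)/(z₂ − z₁) = (1.19 − -26.4)/2.048 = 13.469.

μ = -7.475, σ = 13.469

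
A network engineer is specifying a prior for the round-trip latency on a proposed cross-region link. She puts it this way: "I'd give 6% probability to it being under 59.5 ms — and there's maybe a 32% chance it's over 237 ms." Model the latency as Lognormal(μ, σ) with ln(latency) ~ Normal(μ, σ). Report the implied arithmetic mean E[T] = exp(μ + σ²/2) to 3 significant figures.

If T ~ Lognormal(μ,σ) then ln T ~ Normal(μ,σ), so the p-quantile of ln T is μ + z_p·σ.
ln(59.5) = 4.086 and ln(237) = 5.468; z_{0.06} = -1.555, z_{0.68} = 0.4677.
σ = (5.468 − 4.086)/(0.4677 − (-1.555)) = 0.683.
μ = 4.086 − (-1.555)·0.683 = 5.148.
E[T] = exp(μ + σ²/2) = exp(5.148 + 0.2335) = 217 ms.

E[T] ≈ 217 ms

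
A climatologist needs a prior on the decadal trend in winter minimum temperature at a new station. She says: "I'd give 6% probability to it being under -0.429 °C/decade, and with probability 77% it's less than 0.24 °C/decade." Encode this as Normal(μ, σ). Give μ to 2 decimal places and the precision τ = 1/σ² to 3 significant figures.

For Normal(μ,σ), the p-quantile is μ + z_p·σ. Here z_{0.06} = -1.555, z_{0.77} = 0.7388.
So -0.429 = μ − 1.555σ and 0.24 = μ + 0.7388σ.
Subtracting: σ = (0.24 − -0.429)/(0.7388 − (-1.555)) = 0.29.
Then μ = -0.429 − (-1.555)·0.29 = 0.02.
Precision τ = 1/σ² = 1/0.2917² = 11.8.

μ = 0.02, τ = 11.8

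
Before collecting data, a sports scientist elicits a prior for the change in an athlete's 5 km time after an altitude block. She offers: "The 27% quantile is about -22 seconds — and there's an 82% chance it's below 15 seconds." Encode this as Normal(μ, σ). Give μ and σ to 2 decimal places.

The p-quantile of Normal(μ,σ) is μ + z_p·σ, with z_{0.27} = -0.6128 and z_{0.82} = 0.9154.
Eliminate σ: μ = (z₂·x₁ − z₁·x₂)/(z₂ − z₁) = (0.9154·-22 − (-0.6128)·15)/1.528 = -7.16.
Then σ = (x₂ − x₁)/(z₂ − z₁) = (15 − -22)/1.528 = 24.21.

μ = -7.16, σ = 24.21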